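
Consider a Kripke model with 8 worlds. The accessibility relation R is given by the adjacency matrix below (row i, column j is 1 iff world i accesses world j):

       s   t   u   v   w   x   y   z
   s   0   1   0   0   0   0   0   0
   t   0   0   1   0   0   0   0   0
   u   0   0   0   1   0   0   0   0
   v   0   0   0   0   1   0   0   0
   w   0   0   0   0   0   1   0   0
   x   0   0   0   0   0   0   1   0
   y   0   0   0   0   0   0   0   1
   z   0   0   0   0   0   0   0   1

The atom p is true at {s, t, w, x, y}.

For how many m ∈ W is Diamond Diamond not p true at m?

5

s: successors {t}; Diamond not p there: t:T. ✓
t: successors {u}; Diamond not p there: u:T. ✓
u: successors {v}; Diamond not p there: v:F. ✗
v: successors {w}; Diamond not p there: w:F. ✗
w: successors {x}; Diamond not p there: x:F. ✗
x: successors {y}; Diamond not p there: y:T. ✓
y: successors {z}; Diamond not p there: z:T. ✓
z: successors {z}; Diamond not p there: z:T. ✓
Satisfying worlds: {s, t, x, y, z}.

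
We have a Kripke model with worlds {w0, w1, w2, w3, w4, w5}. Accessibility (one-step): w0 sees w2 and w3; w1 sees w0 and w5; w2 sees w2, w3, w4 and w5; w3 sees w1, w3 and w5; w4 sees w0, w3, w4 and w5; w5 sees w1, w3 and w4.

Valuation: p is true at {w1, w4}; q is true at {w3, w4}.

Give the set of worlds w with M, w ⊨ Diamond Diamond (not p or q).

{w0, w1, w2, w3, w4, w5}

w0: successors {w2, w3}; Diamond (not p or q) there: w2:T, w3:T. ✓
w1: successors {w0, w5}; Diamond (not p or q) there: w0:T, w5:T. ✓
w2: successors {w2, w3, w4, w5}; Diamond (not p or q) there: w2:T, w3:T, w4:T, w5:T. ✓
w3: successors {w1, w3, w5}; Diamond (not p or q) there: w1:T, w3:T, w5:T. ✓
w4: successors {w0, w3, w4, w5}; Diamond (not p or q) there: w0:T, w3:T, w4:T, w5:T. ✓
w5: successors {w1, w3, w4}; Diamond (not p or q) there: w1:T, w3:T, w4:T. ✓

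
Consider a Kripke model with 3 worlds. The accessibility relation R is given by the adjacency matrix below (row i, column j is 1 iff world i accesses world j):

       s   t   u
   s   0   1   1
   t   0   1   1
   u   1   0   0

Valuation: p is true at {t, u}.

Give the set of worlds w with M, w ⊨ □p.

{s, t}

s: successors {t, u}; p there: t:T, u:T. ✓
t: successors {t, u}; p there: t:T, u:T. ✓
u: successors {s}; p there: s:F. ✗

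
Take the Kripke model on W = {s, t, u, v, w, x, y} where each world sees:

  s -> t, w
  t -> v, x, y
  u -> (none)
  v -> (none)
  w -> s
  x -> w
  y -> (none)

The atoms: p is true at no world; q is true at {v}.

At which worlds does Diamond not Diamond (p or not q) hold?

s: successors {t, w}; not Diamond (p or not q) there: t:F, w:F. ✗
t: successors {v, x, y}; not Diamond (p or not q) there: v:T, x:F, y:T. ✓
u: no successors, so Diamond not Diamond (p or not q) fails. ✗
v: no successors, so Diamond not Diamond (p or not q) fails. ✗
w: successors {s}; not Diamond (p or not q) there: s:F. ✗
x: successors {w}; not Diamond (p or not q) there: w:F. ✗
y: no successors, so Diamond not Diamond (p or not q) fails. ✗

{t}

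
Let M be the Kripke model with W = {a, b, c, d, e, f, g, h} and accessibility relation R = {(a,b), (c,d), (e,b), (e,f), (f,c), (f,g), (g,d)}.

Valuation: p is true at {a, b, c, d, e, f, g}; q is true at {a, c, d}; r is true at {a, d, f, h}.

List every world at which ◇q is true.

a: successors {b}; q there: b:F. ✗
b: no successors, so ◇q fails. ✗
c: successors {d}; q there: d:T. ✓
d: no successors, so ◇q fails. ✗
e: successors {b, f}; q there: b:F, f:F. ✗
f: successors {c, g}; q there: c:T, g:F. ✓
g: successors {d}; q there: d:T. ✓
h: no successors, so ◇q fails. ✗

{c, f, g}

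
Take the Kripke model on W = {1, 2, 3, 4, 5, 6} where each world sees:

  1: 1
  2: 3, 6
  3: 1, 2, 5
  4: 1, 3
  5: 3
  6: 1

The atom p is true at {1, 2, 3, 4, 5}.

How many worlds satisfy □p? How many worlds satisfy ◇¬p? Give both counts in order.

For □p:
1: successors {1}; p there: 1:T. ✓
2: successors {3, 6}; p there: 3:T, 6:F. ✗
3: successors {1, 2, 5}; p there: 1:T, 2:T, 5:T. ✓
4: successors {1, 3}; p there: 1:T, 3:T. ✓
5: successors {3}; p there: 3:T. ✓
6: successors {1}; p there: 1:T. ✓
— 5 worlds.
For ◇¬p:
1: successors {1}; ¬p there: 1:F. ✗
2: successors {3, 6}; ¬p there: 3:F, 6:T. ✓
3: successors {1, 2, 5}; ¬p there: 1:F, 2:F, 5:F. ✗
4: successors {1, 3}; ¬p there: 1:F, 3:F. ✗
5: successors {3}; ¬p there: 3:F. ✗
6: successors {1}; ¬p there: 1:F. ✗
— 1 world.

5 and 1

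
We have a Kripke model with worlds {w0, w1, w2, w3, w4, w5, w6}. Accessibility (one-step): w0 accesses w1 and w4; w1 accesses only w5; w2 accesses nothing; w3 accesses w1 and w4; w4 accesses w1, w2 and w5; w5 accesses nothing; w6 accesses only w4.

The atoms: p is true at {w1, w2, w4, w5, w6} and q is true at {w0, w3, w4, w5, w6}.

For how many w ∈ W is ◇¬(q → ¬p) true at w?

w0: successors {w1, w4}; ¬(q → ¬p) there: w1:F, w4:T. ✓
w1: successors {w5}; ¬(q → ¬p) there: w5:T. ✓
w2: no successors, so ◇¬(q → ¬p) fails. ✗
w3: successors {w1, w4}; ¬(q → ¬p) there: w1:F, w4:T. ✓
w4: successors {w1, w2, w5}; ¬(q → ¬p) there: w1:F, w2:F, w5:T. ✓
w5: no successors, so ◇¬(q → ¬p) fails. ✗
w6: successors {w4}; ¬(q → ¬p) there: w4:T. ✓
Satisfying worlds: {w0, w1, w3, w4, w6}.

5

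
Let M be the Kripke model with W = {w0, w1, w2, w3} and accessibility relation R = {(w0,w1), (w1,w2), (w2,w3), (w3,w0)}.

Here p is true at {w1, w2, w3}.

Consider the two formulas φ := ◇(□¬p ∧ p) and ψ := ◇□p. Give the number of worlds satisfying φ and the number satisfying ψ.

For ◇(□¬p ∧ p):
w0: successors {w1}; □¬p ∧ p there: w1:F. ✗
w1: successors {w2}; □¬p ∧ p there: w2:F. ✗
w2: successors {w3}; □¬p ∧ p there: w3:T. ✓
w3: successors {w0}; □¬p ∧ p there: w0:F. ✗
— 1 world.
For ◇□p:
w0: successors {w1}; □p there: w1:T. ✓
w1: successors {w2}; □p there: w2:T. ✓
w2: successors {w3}; □p there: w3:F. ✗
w3: successors {w0}; □p there: w0:T. ✓
— 3 worlds.

1 and 3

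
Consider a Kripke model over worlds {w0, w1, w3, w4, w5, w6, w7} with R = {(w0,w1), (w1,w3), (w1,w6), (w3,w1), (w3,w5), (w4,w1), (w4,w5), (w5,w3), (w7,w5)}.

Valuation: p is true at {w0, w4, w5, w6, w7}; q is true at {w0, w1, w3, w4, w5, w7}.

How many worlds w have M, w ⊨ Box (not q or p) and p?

2

w0: Box (not q or p) is F, p is T. ✗
w1: Box (not q or p) is F, p is F. ✗
w3: Box (not q or p) is F, p is F. ✗
w4: Box (not q or p) is F, p is T. ✗
w5: Box (not q or p) is F, p is T. ✗
w6: Box (not q or p) is T, p is T. ✓
w7: Box (not q or p) is T, p is T. ✓
Satisfying worlds: {w6, w7}.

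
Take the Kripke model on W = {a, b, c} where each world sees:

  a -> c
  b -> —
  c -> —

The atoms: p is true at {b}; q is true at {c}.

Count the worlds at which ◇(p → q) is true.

a: successors {c}; p → q there: c:T. ✓
b: no successors, so ◇(p → q) fails. ✗
c: no successors, so ◇(p → q) fails. ✗
Satisfying worlds: {a}.

1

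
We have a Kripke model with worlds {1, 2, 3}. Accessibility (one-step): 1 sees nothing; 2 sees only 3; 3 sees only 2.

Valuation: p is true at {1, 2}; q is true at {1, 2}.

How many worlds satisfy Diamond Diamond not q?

1: no successors, so Diamond Diamond not q fails. ✗
2: successors {3}; Diamond not q there: 3:F. ✗
3: successors {2}; Diamond not q there: 2:T. ✓
Satisfying worlds: {3}.

1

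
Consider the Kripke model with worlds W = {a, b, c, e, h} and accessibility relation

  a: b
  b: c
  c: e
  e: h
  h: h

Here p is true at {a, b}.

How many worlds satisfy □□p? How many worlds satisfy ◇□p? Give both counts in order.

For □□p:
a: successors {b}; □p there: b:F. ✗
b: successors {c}; □p there: c:F. ✗
c: successors {e}; □p there: e:F. ✗
e: successors {h}; □p there: h:F. ✗
h: successors {h}; □p there: h:F. ✗
— 0 worlds.
For ◇□p:
a: successors {b}; □p there: b:F. ✗
b: successors {c}; □p there: c:F. ✗
c: successors {e}; □p there: e:F. ✗
e: successors {h}; □p there: h:F. ✗
h: successors {h}; □p there: h:F. ✗
— 0 worlds.

0 and 0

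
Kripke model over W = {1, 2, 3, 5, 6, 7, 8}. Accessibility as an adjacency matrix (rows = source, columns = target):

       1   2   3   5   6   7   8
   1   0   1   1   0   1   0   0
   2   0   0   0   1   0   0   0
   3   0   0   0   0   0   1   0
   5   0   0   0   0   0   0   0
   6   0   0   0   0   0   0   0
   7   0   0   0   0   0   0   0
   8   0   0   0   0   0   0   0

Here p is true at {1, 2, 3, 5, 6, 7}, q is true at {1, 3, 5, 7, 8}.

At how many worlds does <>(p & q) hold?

1: successors {2, 3, 6}; p & q there: 2:F, 3:T, 6:F. ✓
2: successors {5}; p & q there: 5:T. ✓
3: successors {7}; p & q there: 7:T. ✓
5: no successors, so <>(p & q) fails. ✗
6: no successors, so <>(p & q) fails. ✗
7: no successors, so <>(p & q) fails. ✗
8: no successors, so <>(p & q) fails. ✗
Satisfying worlds: {1, 2, 3}.

3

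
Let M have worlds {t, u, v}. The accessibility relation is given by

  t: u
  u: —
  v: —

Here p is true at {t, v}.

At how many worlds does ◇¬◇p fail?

2

t: successors {u}; ¬◇p there: u:T. ✓
u: no successors, so ◇¬◇p fails. ✗
v: no successors, so ◇¬◇p fails. ✗
Satisfying worlds: {t}.
So ◇¬◇p fails at the other 2 worlds.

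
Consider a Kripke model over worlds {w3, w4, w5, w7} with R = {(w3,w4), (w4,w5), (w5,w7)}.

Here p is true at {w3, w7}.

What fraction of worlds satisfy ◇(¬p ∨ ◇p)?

w3: successors {w4}; ¬p ∨ ◇p there: w4:T. ✓
w4: successors {w5}; ¬p ∨ ◇p there: w5:T. ✓
w5: successors {w7}; ¬p ∨ ◇p there: w7:F. ✗
w7: no successors, so ◇(¬p ∨ ◇p) fails. ✗
That's 2 of 4 worlds, so 2/4 = 1/2.

1/2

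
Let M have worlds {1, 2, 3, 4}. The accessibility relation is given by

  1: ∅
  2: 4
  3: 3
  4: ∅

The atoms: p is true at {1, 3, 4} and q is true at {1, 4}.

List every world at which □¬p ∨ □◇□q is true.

{1, 4}

1: □¬p is T, □◇□q is T. ✓
2: □¬p is F, □◇□q is F. ✗
3: □¬p is F, □◇□q is F. ✗
4: □¬p is T, □◇□q is T. ✓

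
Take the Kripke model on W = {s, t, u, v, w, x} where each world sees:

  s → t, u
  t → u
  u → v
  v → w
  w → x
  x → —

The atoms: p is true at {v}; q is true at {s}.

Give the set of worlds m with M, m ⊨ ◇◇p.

s: successors {t, u}; ◇p there: t:F, u:T. ✓
t: successors {u}; ◇p there: u:T. ✓
u: successors {v}; ◇p there: v:F. ✗
v: successors {w}; ◇p there: w:F. ✗
w: successors {x}; ◇p there: x:F. ✗
x: no successors, so ◇◇p fails. ✗

{s, t}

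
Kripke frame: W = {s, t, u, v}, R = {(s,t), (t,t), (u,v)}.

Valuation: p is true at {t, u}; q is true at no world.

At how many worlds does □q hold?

1

s: successors {t}; q there: t:F. ✗
t: successors {t}; q there: t:F. ✗
u: successors {v}; q there: v:F. ✗
v: no successors, so □q holds vacuously. ✓
Satisfying worlds: {v}.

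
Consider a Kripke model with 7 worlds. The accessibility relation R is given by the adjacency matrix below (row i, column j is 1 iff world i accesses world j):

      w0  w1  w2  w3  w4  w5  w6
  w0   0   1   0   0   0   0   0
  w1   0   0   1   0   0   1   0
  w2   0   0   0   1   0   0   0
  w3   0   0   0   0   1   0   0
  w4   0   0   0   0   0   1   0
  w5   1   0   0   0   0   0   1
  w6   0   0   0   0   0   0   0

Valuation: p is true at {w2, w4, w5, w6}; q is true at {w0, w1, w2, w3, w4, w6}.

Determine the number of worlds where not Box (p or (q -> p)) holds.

3

w0: Box (p or (q -> p)) is F. ✓
w1: Box (p or (q -> p)) is T. ✗
w2: Box (p or (q -> p)) is F. ✓
w3: Box (p or (q -> p)) is T. ✗
w4: Box (p or (q -> p)) is T. ✗
w5: Box (p or (q -> p)) is F. ✓
w6: Box (p or (q -> p)) is T. ✗
Satisfying worlds: {w0, w2, w5}.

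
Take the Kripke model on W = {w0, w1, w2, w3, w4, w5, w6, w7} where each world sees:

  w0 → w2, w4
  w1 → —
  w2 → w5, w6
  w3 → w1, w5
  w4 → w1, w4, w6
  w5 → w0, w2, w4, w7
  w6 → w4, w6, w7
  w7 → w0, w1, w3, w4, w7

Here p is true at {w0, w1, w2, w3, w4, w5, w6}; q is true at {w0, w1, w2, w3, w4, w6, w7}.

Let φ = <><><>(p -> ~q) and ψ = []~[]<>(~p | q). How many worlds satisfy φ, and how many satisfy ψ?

7 and 1

For <><><>(p -> ~q):
w0: successors {w2, w4}; <><>(p -> ~q) there: w2:T, w4:T. ✓
w1: no successors, so <><><>(p -> ~q) fails. ✗
w2: successors {w5, w6}; <><>(p -> ~q) there: w5:T, w6:T. ✓
w3: successors {w1, w5}; <><>(p -> ~q) there: w1:F, w5:T. ✓
w4: successors {w1, w4, w6}; <><>(p -> ~q) there: w1:F, w4:T, w6:T. ✓
w5: successors {w0, w2, w4, w7}; <><>(p -> ~q) there: w0:T, w2:T, w4:T, w7:T. ✓
w6: successors {w4, w6, w7}; <><>(p -> ~q) there: w4:T, w6:T, w7:T. ✓
w7: successors {w0, w1, w3, w4, w7}; <><>(p -> ~q) there: w0:T, w1:F, w3:T, w4:T, w7:T. ✓
— 7 worlds.
For []~[]<>(~p | q):
w0: successors {w2, w4}; ~[]<>(~p | q) there: w2:F, w4:T. ✗
w1: no successors, so []~[]<>(~p | q) holds vacuously. ✓
w2: successors {w5, w6}; ~[]<>(~p | q) there: w5:F, w6:F. ✗
w3: successors {w1, w5}; ~[]<>(~p | q) there: w1:F, w5:F. ✗
w4: successors {w1, w4, w6}; ~[]<>(~p | q) there: w1:F, w4:T, w6:F. ✗
w5: successors {w0, w2, w4, w7}; ~[]<>(~p | q) there: w0:F, w2:F, w4:T, w7:T. ✗
w6: successors {w4, w6, w7}; ~[]<>(~p | q) there: w4:T, w6:F, w7:T. ✗
w7: successors {w0, w1, w3, w4, w7}; ~[]<>(~p | q) there: w0:F, w1:F, w3:T, w4:T, w7:T. ✗
— 1 world.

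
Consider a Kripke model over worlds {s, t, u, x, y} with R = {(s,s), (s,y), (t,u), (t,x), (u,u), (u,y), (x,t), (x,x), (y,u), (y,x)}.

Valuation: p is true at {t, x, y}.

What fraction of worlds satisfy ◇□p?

s: successors {s, y}; □p there: s:F, y:F. ✗
t: successors {u, x}; □p there: u:F, x:T. ✓
u: successors {u, y}; □p there: u:F, y:F. ✗
x: successors {t, x}; □p there: t:F, x:T. ✓
y: successors {u, x}; □p there: u:F, x:T. ✓
That's 3 of 5 worlds, so 3/5.

3/5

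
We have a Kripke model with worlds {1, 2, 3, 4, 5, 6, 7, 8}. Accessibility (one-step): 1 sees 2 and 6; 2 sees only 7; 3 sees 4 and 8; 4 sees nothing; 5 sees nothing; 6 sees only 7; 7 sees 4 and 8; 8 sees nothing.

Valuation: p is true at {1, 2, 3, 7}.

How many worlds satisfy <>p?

3

1: successors {2, 6}; p there: 2:T, 6:F. ✓
2: successors {7}; p there: 7:T. ✓
3: successors {4, 8}; p there: 4:F, 8:F. ✗
4: no successors, so <>p fails. ✗
5: no successors, so <>p fails. ✗
6: successors {7}; p there: 7:T. ✓
7: successors {4, 8}; p there: 4:F, 8:F. ✗
8: no successors, so <>p fails. ✗
Satisfying worlds: {1, 2, 6}.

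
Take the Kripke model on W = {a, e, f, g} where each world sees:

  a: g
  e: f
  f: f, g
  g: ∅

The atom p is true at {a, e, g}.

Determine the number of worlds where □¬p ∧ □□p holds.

1

a: □¬p is F, □□p is T. ✗
e: □¬p is T, □□p is F. ✗
f: □¬p is F, □□p is F. ✗
g: □¬p is T, □□p is T. ✓
Satisfying worlds: {g}.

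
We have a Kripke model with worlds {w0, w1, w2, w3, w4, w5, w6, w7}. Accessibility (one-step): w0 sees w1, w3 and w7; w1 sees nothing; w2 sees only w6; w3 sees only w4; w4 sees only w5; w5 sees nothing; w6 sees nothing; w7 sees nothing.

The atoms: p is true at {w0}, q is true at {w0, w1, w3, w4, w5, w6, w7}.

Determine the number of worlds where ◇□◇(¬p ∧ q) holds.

3

w0: successors {w1, w3, w7}; □◇(¬p ∧ q) there: w1:T, w3:T, w7:T. ✓
w1: no successors, so ◇□◇(¬p ∧ q) fails. ✗
w2: successors {w6}; □◇(¬p ∧ q) there: w6:T. ✓
w3: successors {w4}; □◇(¬p ∧ q) there: w4:F. ✗
w4: successors {w5}; □◇(¬p ∧ q) there: w5:T. ✓
w5: no successors, so ◇□◇(¬p ∧ q) fails. ✗
w6: no successors, so ◇□◇(¬p ∧ q) fails. ✗
w7: no successors, so ◇□◇(¬p ∧ q) fails. ✗
Satisfying worlds: {w0, w2, w4}.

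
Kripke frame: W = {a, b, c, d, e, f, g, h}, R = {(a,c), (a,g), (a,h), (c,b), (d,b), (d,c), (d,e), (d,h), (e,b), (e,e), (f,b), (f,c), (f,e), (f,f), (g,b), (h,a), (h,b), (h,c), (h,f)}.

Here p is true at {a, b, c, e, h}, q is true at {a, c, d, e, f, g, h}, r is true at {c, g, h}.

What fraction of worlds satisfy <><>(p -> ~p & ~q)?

1/2

a: successors {c, g, h}; <>(p -> ~p & ~q) there: c:F, g:F, h:T. ✓
b: no successors, so <><>(p -> ~p & ~q) fails. ✗
c: successors {b}; <>(p -> ~p & ~q) there: b:F. ✗
d: successors {b, c, e, h}; <>(p -> ~p & ~q) there: b:F, c:F, e:F, h:T. ✓
e: successors {b, e}; <>(p -> ~p & ~q) there: b:F, e:F. ✗
f: successors {b, c, e, f}; <>(p -> ~p & ~q) there: b:F, c:F, e:F, f:T. ✓
g: successors {b}; <>(p -> ~p & ~q) there: b:F. ✗
h: successors {a, b, c, f}; <>(p -> ~p & ~q) there: a:T, b:F, c:F, f:T. ✓
That's 4 of 8 worlds, so 4/8 = 1/2.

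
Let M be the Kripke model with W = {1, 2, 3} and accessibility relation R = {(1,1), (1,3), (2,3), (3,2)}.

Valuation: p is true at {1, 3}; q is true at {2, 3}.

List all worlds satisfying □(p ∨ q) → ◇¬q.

{1}

1: □(p ∨ q) is T, ◇¬q is T. ✓
2: □(p ∨ q) is T, ◇¬q is F. ✗
3: □(p ∨ q) is T, ◇¬q is F. ✗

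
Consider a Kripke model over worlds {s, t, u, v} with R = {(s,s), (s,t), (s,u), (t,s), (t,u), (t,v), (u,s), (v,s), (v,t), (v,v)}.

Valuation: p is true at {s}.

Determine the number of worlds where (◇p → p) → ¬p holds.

s: ◇p → p is T, ¬p is F. ✗
t: ◇p → p is F, ¬p is T. ✓
u: ◇p → p is F, ¬p is T. ✓
v: ◇p → p is F, ¬p is T. ✓
Satisfying worlds: {t, u, v}.

3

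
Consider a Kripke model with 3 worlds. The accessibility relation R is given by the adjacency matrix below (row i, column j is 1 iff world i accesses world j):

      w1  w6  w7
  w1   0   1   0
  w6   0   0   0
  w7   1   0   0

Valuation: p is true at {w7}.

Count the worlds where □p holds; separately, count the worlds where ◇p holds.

1 and 0

For □p:
w1: successors {w6}; p there: w6:F. ✗
w6: no successors, so □p holds vacuously. ✓
w7: successors {w1}; p there: w1:F. ✗
— 1 world.
For ◇p:
w1: successors {w6}; p there: w6:F. ✗
w6: no successors, so ◇p fails. ✗
w7: successors {w1}; p there: w1:F. ✗
— 0 worlds.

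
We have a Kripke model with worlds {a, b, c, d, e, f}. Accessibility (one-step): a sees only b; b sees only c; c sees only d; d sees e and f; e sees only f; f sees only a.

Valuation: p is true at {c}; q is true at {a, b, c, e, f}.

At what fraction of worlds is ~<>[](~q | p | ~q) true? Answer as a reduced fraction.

2/3

a: <>[](~q | p | ~q) is T. ✗
b: <>[](~q | p | ~q) is T. ✗
c: <>[](~q | p | ~q) is F. ✓
d: <>[](~q | p | ~q) is F. ✓
e: <>[](~q | p | ~q) is F. ✓
f: <>[](~q | p | ~q) is F. ✓
That's 4 of 6 worlds, so 4/6 = 2/3.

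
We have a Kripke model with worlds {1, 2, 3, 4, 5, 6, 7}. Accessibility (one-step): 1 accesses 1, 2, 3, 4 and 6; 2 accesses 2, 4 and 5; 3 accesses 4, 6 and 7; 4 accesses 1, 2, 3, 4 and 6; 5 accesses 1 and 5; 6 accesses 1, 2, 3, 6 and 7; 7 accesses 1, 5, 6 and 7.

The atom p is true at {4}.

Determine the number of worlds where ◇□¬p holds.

7

1: successors {1, 2, 3, 4, 6}; □¬p there: 1:F, 2:F, 3:F, 4:F, 6:T. ✓
2: successors {2, 4, 5}; □¬p there: 2:F, 4:F, 5:T. ✓
3: successors {4, 6, 7}; □¬p there: 4:F, 6:T, 7:T. ✓
4: successors {1, 2, 3, 4, 6}; □¬p there: 1:F, 2:F, 3:F, 4:F, 6:T. ✓
5: successors {1, 5}; □¬p there: 1:F, 5:T. ✓
6: successors {1, 2, 3, 6, 7}; □¬p there: 1:F, 2:F, 3:F, 6:T, 7:T. ✓
7: successors {1, 5, 6, 7}; □¬p there: 1:F, 5:T, 6:T, 7:T. ✓
Satisfying worlds: {1, 2, 3, 4, 5, 6, 7}.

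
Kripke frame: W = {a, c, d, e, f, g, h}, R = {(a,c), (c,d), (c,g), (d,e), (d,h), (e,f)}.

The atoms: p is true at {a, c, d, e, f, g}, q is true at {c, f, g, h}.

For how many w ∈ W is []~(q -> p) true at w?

3

a: successors {c}; ~(q -> p) there: c:F. ✗
c: successors {d, g}; ~(q -> p) there: d:F, g:F. ✗
d: successors {e, h}; ~(q -> p) there: e:F, h:T. ✗
e: successors {f}; ~(q -> p) there: f:F. ✗
f: no successors, so []~(q -> p) holds vacuously. ✓
g: no successors, so []~(q -> p) holds vacuously. ✓
h: no successors, so []~(q -> p) holds vacuously. ✓
Satisfying worlds: {f, g, h}.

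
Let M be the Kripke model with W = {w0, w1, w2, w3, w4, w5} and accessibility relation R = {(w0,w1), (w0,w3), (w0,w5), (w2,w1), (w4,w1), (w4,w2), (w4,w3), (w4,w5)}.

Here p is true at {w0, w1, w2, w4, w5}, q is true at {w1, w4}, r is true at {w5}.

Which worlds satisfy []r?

w0: successors {w1, w3, w5}; r there: w1:F, w3:F, w5:T. ✗
w1: no successors, so []r holds vacuously. ✓
w2: successors {w1}; r there: w1:F. ✗
w3: no successors, so []r holds vacuously. ✓
w4: successors {w1, w2, w3, w5}; r there: w1:F, w2:F, w3:F, w5:T. ✗
w5: no successors, so []r holds vacuously. ✓

{w1, w3, w5}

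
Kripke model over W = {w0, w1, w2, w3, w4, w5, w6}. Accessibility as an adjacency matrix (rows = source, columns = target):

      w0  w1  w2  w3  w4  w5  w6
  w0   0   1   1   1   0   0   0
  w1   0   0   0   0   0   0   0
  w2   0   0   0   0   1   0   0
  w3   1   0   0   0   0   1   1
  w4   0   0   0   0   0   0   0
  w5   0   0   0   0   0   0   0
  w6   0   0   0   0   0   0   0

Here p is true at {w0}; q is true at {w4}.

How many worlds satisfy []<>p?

4

w0: successors {w1, w2, w3}; <>p there: w1:F, w2:F, w3:T. ✗
w1: no successors, so []<>p holds vacuously. ✓
w2: successors {w4}; <>p there: w4:F. ✗
w3: successors {w0, w5, w6}; <>p there: w0:F, w5:F, w6:F. ✗
w4: no successors, so []<>p holds vacuously. ✓
w5: no successors, so []<>p holds vacuously. ✓
w6: no successors, so []<>p holds vacuously. ✓
Satisfying worlds: {w1, w4, w5, w6}.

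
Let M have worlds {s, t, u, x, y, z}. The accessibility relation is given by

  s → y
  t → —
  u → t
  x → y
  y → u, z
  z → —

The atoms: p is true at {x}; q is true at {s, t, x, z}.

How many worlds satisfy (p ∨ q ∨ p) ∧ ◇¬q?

2

s: p ∨ q ∨ p is T, ◇¬q is T. ✓
t: p ∨ q ∨ p is T, ◇¬q is F. ✗
u: p ∨ q ∨ p is F, ◇¬q is F. ✗
x: p ∨ q ∨ p is T, ◇¬q is T. ✓
y: p ∨ q ∨ p is F, ◇¬q is T. ✗
z: p ∨ q ∨ p is T, ◇¬q is F. ✗
Satisfying worlds: {s, x}.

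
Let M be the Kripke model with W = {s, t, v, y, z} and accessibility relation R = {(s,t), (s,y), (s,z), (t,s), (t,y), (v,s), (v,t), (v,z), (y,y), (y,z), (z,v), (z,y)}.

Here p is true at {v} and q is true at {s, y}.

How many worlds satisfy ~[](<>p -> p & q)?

3

s: [](<>p -> p & q) is F. ✓
t: [](<>p -> p & q) is T. ✗
v: [](<>p -> p & q) is F. ✓
y: [](<>p -> p & q) is F. ✓
z: [](<>p -> p & q) is T. ✗
Satisfying worlds: {s, v, y}.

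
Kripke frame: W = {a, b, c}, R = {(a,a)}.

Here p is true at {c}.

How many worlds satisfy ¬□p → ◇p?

2

a: ¬□p is T, ◇p is F. ✗
b: ¬□p is F, ◇p is F. ✓
c: ¬□p is F, ◇p is F. ✓
Satisfying worlds: {b, c}.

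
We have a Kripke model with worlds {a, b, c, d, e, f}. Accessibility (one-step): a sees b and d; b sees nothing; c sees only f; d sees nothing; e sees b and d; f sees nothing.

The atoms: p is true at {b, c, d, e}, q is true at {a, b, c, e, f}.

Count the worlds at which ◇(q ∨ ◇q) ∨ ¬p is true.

4

a: ◇(q ∨ ◇q) is T, ¬p is T. ✓
b: ◇(q ∨ ◇q) is F, ¬p is F. ✗
c: ◇(q ∨ ◇q) is T, ¬p is F. ✓
d: ◇(q ∨ ◇q) is F, ¬p is F. ✗
e: ◇(q ∨ ◇q) is T, ¬p is F. ✓
f: ◇(q ∨ ◇q) is F, ¬p is T. ✓
Satisfying worlds: {a, c, e, f}.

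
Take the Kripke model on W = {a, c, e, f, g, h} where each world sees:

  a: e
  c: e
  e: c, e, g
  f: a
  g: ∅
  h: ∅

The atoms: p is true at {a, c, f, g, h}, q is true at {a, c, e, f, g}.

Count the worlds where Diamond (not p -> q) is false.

2

a: successors {e}; not p -> q there: e:T. ✓
c: successors {e}; not p -> q there: e:T. ✓
e: successors {c, e, g}; not p -> q there: c:T, e:T, g:T. ✓
f: successors {a}; not p -> q there: a:T. ✓
g: no successors, so Diamond (not p -> q) fails. ✗
h: no successors, so Diamond (not p -> q) fails. ✗
Satisfying worlds: {a, c, e, f}.
So Diamond (not p -> q) fails at the other 2 worlds.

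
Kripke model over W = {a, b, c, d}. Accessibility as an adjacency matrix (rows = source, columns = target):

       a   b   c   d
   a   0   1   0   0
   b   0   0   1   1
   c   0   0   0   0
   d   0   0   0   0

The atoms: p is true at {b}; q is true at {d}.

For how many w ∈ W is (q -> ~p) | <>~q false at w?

0

a: q -> ~p is T, <>~q is T. ✓
b: q -> ~p is T, <>~q is T. ✓
c: q -> ~p is T, <>~q is F. ✓
d: q -> ~p is T, <>~q is F. ✓
Satisfying worlds: {a, b, c, d}.
So (q -> ~p) | <>~q fails at the other 0 worlds.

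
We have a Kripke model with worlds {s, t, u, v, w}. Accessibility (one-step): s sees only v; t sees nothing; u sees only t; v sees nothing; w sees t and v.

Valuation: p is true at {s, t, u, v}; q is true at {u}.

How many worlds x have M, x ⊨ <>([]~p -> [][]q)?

3

s: successors {v}; []~p -> [][]q there: v:T. ✓
t: no successors, so <>([]~p -> [][]q) fails. ✗
u: successors {t}; []~p -> [][]q there: t:T. ✓
v: no successors, so <>([]~p -> [][]q) fails. ✗
w: successors {t, v}; []~p -> [][]q there: t:T, v:T. ✓
Satisfying worlds: {s, u, w}.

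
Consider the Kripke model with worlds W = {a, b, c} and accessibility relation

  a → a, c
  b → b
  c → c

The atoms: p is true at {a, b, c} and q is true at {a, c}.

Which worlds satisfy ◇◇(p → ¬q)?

{b}

a: successors {a, c}; ◇(p → ¬q) there: a:F, c:F. ✗
b: successors {b}; ◇(p → ¬q) there: b:T. ✓
c: successors {c}; ◇(p → ¬q) there: c:F. ✗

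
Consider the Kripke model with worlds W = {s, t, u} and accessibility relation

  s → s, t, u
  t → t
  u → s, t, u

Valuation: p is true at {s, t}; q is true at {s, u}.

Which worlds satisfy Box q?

∅

s: successors {s, t, u}; q there: s:T, t:F, u:T. ✗
t: successors {t}; q there: t:F. ✗
u: successors {s, t, u}; q there: s:T, t:F, u:T. ✗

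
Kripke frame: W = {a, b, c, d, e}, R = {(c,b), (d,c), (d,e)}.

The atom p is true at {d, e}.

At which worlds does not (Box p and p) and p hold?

{d}

a: not (Box p and p) is T, p is F. ✗
b: not (Box p and p) is T, p is F. ✗
c: not (Box p and p) is T, p is F. ✗
d: not (Box p and p) is T, p is T. ✓
e: not (Box p and p) is F, p is T. ✗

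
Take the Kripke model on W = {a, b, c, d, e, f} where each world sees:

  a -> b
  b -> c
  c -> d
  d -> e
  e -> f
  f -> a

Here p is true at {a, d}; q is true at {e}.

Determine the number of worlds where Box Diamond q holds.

a: successors {b}; Diamond q there: b:F. ✗
b: successors {c}; Diamond q there: c:F. ✗
c: successors {d}; Diamond q there: d:T. ✓
d: successors {e}; Diamond q there: e:F. ✗
e: successors {f}; Diamond q there: f:F. ✗
f: successors {a}; Diamond q there: a:F. ✗
Satisfying worlds: {c}.

1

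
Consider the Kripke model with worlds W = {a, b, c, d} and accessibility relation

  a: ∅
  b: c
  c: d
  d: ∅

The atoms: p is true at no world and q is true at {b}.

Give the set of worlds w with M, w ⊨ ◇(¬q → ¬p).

a: no successors, so ◇(¬q → ¬p) fails. ✗
b: successors {c}; ¬q → ¬p there: c:T. ✓
c: successors {d}; ¬q → ¬p there: d:T. ✓
d: no successors, so ◇(¬q → ¬p) fails. ✗

{b, c}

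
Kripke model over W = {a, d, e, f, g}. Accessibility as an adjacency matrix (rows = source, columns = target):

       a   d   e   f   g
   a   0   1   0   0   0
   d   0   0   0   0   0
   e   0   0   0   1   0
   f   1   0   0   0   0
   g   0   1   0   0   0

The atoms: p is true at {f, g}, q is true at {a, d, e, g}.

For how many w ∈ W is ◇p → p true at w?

4

a: ◇p is F, p is F. ✓
d: ◇p is F, p is F. ✓
e: ◇p is T, p is F. ✗
f: ◇p is F, p is T. ✓
g: ◇p is F, p is T. ✓
Satisfying worlds: {a, d, f, g}.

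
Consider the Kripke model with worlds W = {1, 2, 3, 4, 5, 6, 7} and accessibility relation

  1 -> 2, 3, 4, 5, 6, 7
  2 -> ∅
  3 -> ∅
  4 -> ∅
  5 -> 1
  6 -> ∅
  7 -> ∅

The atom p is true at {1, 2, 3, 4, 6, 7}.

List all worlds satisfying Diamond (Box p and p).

{1}

1: successors {2, 3, 4, 5, 6, 7}; Box p and p there: 2:T, 3:T, 4:T, 5:F, 6:T, 7:T. ✓
2: no successors, so Diamond (Box p and p) fails. ✗
3: no successors, so Diamond (Box p and p) fails. ✗
4: no successors, so Diamond (Box p and p) fails. ✗
5: successors {1}; Box p and p there: 1:F. ✗
6: no successors, so Diamond (Box p and p) fails. ✗
7: no successors, so Diamond (Box p and p) fails. ✗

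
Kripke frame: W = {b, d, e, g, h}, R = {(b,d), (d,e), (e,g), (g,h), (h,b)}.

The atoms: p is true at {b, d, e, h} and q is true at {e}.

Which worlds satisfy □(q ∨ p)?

b: successors {d}; q ∨ p there: d:T. ✓
d: successors {e}; q ∨ p there: e:T. ✓
e: successors {g}; q ∨ p there: g:F. ✗
g: successors {h}; q ∨ p there: h:T. ✓
h: successors {b}; q ∨ p there: b:T. ✓

{b, d, g, h}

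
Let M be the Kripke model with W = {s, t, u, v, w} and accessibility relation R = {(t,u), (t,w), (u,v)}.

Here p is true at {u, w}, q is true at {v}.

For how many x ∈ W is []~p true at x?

s: no successors, so []~p holds vacuously. ✓
t: successors {u, w}; ~p there: u:F, w:F. ✗
u: successors {v}; ~p there: v:T. ✓
v: no successors, so []~p holds vacuously. ✓
w: no successors, so []~p holds vacuously. ✓
Satisfying worlds: {s, u, v, w}.

4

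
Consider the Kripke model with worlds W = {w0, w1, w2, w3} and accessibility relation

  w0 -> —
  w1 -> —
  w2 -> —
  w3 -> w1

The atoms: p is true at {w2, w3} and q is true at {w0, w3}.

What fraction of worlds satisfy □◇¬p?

3/4

w0: no successors, so □◇¬p holds vacuously. ✓
w1: no successors, so □◇¬p holds vacuously. ✓
w2: no successors, so □◇¬p holds vacuously. ✓
w3: successors {w1}; ◇¬p there: w1:F. ✗
That's 3 of 4 worlds, so 3/4.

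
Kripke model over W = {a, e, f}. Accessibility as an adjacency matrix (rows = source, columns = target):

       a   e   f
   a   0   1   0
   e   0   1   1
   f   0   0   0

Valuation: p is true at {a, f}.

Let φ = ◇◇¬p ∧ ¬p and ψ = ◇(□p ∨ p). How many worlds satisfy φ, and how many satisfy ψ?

For ◇◇¬p ∧ ¬p:
a: ◇◇¬p is T, ¬p is F. ✗
e: ◇◇¬p is T, ¬p is T. ✓
f: ◇◇¬p is F, ¬p is F. ✗
— 1 world.
For ◇(□p ∨ p):
a: successors {e}; □p ∨ p there: e:F. ✗
e: successors {e, f}; □p ∨ p there: e:F, f:T. ✓
f: no successors, so ◇(□p ∨ p) fails. ✗
— 1 world.

1 and 1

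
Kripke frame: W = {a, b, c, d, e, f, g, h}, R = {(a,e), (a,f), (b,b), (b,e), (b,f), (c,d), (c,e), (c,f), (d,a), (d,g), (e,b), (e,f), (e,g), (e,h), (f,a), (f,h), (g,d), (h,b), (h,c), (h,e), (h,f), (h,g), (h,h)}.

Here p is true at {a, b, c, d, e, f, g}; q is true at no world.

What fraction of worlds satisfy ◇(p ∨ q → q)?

3/8

a: successors {e, f}; p ∨ q → q there: e:F, f:F. ✗
b: successors {b, e, f}; p ∨ q → q there: b:F, e:F, f:F. ✗
c: successors {d, e, f}; p ∨ q → q there: d:F, e:F, f:F. ✗
d: successors {a, g}; p ∨ q → q there: a:F, g:F. ✗
e: successors {b, f, g, h}; p ∨ q → q there: b:F, f:F, g:F, h:T. ✓
f: successors {a, h}; p ∨ q → q there: a:F, h:T. ✓
g: successors {d}; p ∨ q → q there: d:F. ✗
h: successors {b, c, e, f, g, h}; p ∨ q → q there: b:F, c:F, e:F, f:F, g:F, h:T. ✓
That's 3 of 8 worlds, so 3/8.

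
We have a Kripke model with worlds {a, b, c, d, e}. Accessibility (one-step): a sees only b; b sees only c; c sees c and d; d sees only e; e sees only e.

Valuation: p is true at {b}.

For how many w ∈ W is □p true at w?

a: successors {b}; p there: b:T. ✓
b: successors {c}; p there: c:F. ✗
c: successors {c, d}; p there: c:F, d:F. ✗
d: successors {e}; p there: e:F. ✗
e: successors {e}; p there: e:F. ✗
Satisfying worlds: {a}.

1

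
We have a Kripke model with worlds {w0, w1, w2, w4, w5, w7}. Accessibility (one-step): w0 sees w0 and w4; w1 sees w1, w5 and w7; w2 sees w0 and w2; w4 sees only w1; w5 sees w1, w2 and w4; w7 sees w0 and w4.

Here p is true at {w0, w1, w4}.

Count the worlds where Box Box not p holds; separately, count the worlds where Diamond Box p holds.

For Box Box not p:
w0: successors {w0, w4}; Box not p there: w0:F, w4:F. ✗
w1: successors {w1, w5, w7}; Box not p there: w1:F, w5:F, w7:F. ✗
w2: successors {w0, w2}; Box not p there: w0:F, w2:F. ✗
w4: successors {w1}; Box not p there: w1:F. ✗
w5: successors {w1, w2, w4}; Box not p there: w1:F, w2:F, w4:F. ✗
w7: successors {w0, w4}; Box not p there: w0:F, w4:F. ✗
— 0 worlds.
For Diamond Box p:
w0: successors {w0, w4}; Box p there: w0:T, w4:T. ✓
w1: successors {w1, w5, w7}; Box p there: w1:F, w5:F, w7:T. ✓
w2: successors {w0, w2}; Box p there: w0:T, w2:F. ✓
w4: successors {w1}; Box p there: w1:F. ✗
w5: successors {w1, w2, w4}; Box p there: w1:F, w2:F, w4:T. ✓
w7: successors {w0, w4}; Box p there: w0:T, w4:T. ✓
— 5 worlds.

0 and 5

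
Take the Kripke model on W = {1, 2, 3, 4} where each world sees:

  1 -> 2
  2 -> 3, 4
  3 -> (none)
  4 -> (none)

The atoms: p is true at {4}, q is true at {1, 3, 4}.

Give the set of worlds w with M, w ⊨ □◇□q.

1: successors {2}; ◇□q there: 2:T. ✓
2: successors {3, 4}; ◇□q there: 3:F, 4:F. ✗
3: no successors, so □◇□q holds vacuously. ✓
4: no successors, so □◇□q holds vacuously. ✓

{1, 3, 4}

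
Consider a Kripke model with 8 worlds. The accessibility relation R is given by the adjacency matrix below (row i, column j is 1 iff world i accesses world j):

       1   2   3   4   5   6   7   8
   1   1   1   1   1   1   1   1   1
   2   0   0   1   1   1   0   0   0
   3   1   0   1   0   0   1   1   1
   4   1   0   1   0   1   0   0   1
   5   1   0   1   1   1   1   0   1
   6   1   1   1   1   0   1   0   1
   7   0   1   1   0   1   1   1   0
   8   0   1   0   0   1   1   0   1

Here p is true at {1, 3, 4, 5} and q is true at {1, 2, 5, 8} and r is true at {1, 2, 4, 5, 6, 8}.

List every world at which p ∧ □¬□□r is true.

1: p is T, □¬□□r is T. ✓
2: p is F, □¬□□r is T. ✗
3: p is T, □¬□□r is T. ✓
4: p is T, □¬□□r is T. ✓
5: p is T, □¬□□r is T. ✓
6: p is F, □¬□□r is T. ✗
7: p is F, □¬□□r is T. ✗
8: p is F, □¬□□r is T. ✗

{1, 3, 4, 5}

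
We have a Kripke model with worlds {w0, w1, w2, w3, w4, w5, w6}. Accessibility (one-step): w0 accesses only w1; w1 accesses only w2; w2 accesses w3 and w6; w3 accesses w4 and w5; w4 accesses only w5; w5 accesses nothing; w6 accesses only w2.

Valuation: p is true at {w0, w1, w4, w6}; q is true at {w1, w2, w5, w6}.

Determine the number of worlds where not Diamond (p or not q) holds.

w0: Diamond (p or not q) is T. ✗
w1: Diamond (p or not q) is F. ✓
w2: Diamond (p or not q) is T. ✗
w3: Diamond (p or not q) is T. ✗
w4: Diamond (p or not q) is F. ✓
w5: Diamond (p or not q) is F. ✓
w6: Diamond (p or not q) is F. ✓
Satisfying worlds: {w1, w4, w5, w6}.

4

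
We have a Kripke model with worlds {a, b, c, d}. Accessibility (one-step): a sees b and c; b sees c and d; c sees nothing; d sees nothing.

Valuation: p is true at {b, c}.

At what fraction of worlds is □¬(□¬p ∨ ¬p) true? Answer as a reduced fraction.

a: successors {b, c}; ¬(□¬p ∨ ¬p) there: b:T, c:F. ✗
b: successors {c, d}; ¬(□¬p ∨ ¬p) there: c:F, d:F. ✗
c: no successors, so □¬(□¬p ∨ ¬p) holds vacuously. ✓
d: no successors, so □¬(□¬p ∨ ¬p) holds vacuously. ✓
That's 2 of 4 worlds, so 2/4 = 1/2.

1/2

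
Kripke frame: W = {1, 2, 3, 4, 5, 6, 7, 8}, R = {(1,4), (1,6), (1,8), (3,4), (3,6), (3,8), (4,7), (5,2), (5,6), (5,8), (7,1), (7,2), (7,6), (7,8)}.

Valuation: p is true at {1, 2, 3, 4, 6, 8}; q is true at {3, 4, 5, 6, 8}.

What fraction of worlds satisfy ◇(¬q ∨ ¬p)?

1: successors {4, 6, 8}; ¬q ∨ ¬p there: 4:F, 6:F, 8:F. ✗
2: no successors, so ◇(¬q ∨ ¬p) fails. ✗
3: successors {4, 6, 8}; ¬q ∨ ¬p there: 4:F, 6:F, 8:F. ✗
4: successors {7}; ¬q ∨ ¬p there: 7:T. ✓
5: successors {2, 6, 8}; ¬q ∨ ¬p there: 2:T, 6:F, 8:F. ✓
6: no successors, so ◇(¬q ∨ ¬p) fails. ✗
7: successors {1, 2, 6, 8}; ¬q ∨ ¬p there: 1:T, 2:T, 6:F, 8:F. ✓
8: no successors, so ◇(¬q ∨ ¬p) fails. ✗
That's 3 of 8 worlds, so 3/8.

3/8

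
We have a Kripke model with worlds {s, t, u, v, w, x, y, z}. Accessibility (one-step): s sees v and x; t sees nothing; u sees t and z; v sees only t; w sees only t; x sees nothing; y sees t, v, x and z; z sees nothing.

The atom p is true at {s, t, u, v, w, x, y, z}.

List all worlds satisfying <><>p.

{s, y}

s: successors {v, x}; <>p there: v:T, x:F. ✓
t: no successors, so <><>p fails. ✗
u: successors {t, z}; <>p there: t:F, z:F. ✗
v: successors {t}; <>p there: t:F. ✗
w: successors {t}; <>p there: t:F. ✗
x: no successors, so <><>p fails. ✗
y: successors {t, v, x, z}; <>p there: t:F, v:T, x:F, z:F. ✓
z: no successors, so <><>p fails. ✗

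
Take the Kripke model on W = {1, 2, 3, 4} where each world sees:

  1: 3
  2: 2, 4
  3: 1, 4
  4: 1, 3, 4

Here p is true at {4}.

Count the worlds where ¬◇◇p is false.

1: ◇◇p is T. ✗
2: ◇◇p is T. ✗
3: ◇◇p is T. ✗
4: ◇◇p is T. ✗
Satisfying worlds: ∅.
So ¬◇◇p fails at the other 4 worlds.

4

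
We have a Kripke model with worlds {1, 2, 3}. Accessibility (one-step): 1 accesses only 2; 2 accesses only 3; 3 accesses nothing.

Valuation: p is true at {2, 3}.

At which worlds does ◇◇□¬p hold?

{1}

1: successors {2}; ◇□¬p there: 2:T. ✓
2: successors {3}; ◇□¬p there: 3:F. ✗
3: no successors, so ◇◇□¬p fails. ✗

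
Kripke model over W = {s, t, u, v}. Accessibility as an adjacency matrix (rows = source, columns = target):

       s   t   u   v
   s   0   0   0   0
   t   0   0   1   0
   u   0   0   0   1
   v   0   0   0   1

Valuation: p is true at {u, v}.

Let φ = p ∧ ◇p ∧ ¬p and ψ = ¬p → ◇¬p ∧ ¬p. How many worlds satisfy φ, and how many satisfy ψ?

For p ∧ ◇p ∧ ¬p:
s: p is F, ◇p ∧ ¬p is F. ✗
t: p is F, ◇p ∧ ¬p is T. ✗
u: p is T, ◇p ∧ ¬p is F. ✗
v: p is T, ◇p ∧ ¬p is F. ✗
— 0 worlds.
For ¬p → ◇¬p ∧ ¬p:
s: ¬p is T, ◇¬p ∧ ¬p is F. ✗
t: ¬p is T, ◇¬p ∧ ¬p is F. ✗
u: ¬p is F, ◇¬p ∧ ¬p is F. ✓
v: ¬p is F, ◇¬p ∧ ¬p is F. ✓
— 2 worlds.

0 and 2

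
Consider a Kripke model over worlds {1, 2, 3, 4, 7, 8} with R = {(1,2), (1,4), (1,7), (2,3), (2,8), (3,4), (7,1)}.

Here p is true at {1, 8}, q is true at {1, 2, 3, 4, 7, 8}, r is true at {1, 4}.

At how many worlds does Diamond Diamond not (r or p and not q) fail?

1: successors {2, 4, 7}; Diamond not (r or p and not q) there: 2:T, 4:F, 7:F. ✓
2: successors {3, 8}; Diamond not (r or p and not q) there: 3:F, 8:F. ✗
3: successors {4}; Diamond not (r or p and not q) there: 4:F. ✗
4: no successors, so Diamond Diamond not (r or p and not q) fails. ✗
7: successors {1}; Diamond not (r or p and not q) there: 1:T. ✓
8: no successors, so Diamond Diamond not (r or p and not q) fails. ✗
Satisfying worlds: {1, 7}.
So Diamond Diamond not (r or p and not q) fails at the other 4 worlds.

4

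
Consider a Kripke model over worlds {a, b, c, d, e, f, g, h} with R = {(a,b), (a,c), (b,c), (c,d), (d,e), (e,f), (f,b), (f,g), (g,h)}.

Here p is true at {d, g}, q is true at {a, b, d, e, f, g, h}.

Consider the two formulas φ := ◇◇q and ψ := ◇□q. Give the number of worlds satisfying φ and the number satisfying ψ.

For ◇◇q:
a: successors {b, c}; ◇q there: b:F, c:T. ✓
b: successors {c}; ◇q there: c:T. ✓
c: successors {d}; ◇q there: d:T. ✓
d: successors {e}; ◇q there: e:T. ✓
e: successors {f}; ◇q there: f:T. ✓
f: successors {b, g}; ◇q there: b:F, g:T. ✓
g: successors {h}; ◇q there: h:F. ✗
h: no successors, so ◇◇q fails. ✗
— 6 worlds.
For ◇□q:
a: successors {b, c}; □q there: b:F, c:T. ✓
b: successors {c}; □q there: c:T. ✓
c: successors {d}; □q there: d:T. ✓
d: successors {e}; □q there: e:T. ✓
e: successors {f}; □q there: f:T. ✓
f: successors {b, g}; □q there: b:F, g:T. ✓
g: successors {h}; □q there: h:T. ✓
h: no successors, so ◇□q fails. ✗
— 7 worlds.

6 and 7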